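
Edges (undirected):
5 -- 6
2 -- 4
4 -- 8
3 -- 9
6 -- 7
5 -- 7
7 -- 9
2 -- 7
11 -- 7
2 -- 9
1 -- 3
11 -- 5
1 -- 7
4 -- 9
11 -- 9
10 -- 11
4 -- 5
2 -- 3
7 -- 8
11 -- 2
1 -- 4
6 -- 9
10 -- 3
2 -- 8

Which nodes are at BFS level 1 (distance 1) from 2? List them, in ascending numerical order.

Level 0: 2
Level 1: 3, 4, 7, 8, 9, 11
Level 2: 1, 5, 6, 10

3, 4, 7, 8, 9, 11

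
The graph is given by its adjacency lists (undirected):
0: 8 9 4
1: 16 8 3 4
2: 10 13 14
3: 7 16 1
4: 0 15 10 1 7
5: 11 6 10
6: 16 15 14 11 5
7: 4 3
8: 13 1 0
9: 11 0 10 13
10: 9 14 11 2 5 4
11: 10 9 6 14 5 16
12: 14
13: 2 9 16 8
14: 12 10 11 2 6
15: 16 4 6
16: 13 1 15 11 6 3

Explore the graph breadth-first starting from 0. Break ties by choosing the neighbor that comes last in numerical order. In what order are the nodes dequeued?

0 -> 9 -> 8 -> 4 -> 13 -> 11 -> 10 -> 1 -> 15 -> 7 -> 16 -> 2 -> 14 -> 6 -> 5 -> 3 -> 12

Visit 0; enqueue 9, 8, 4 → queue [9, 8, 4]
Visit 9; enqueue 13, 11, 10 → queue [8, 4, 13, 11, 10]
Visit 8; enqueue 1 → queue [4, 13, 11, 10, 1]
Visit 4; enqueue 15, 7 → queue [13, 11, 10, 1, 15, 7]
Visit 13; enqueue 16, 2 → queue [11, 10, 1, 15, 7, 16, 2]
Visit 11; enqueue 14, 6, 5 → queue [10, 1, 15, 7, 16, 2, 14, 6, 5]
Visit 10 → queue [1, 15, 7, 16, 2, 14, 6, 5]
Visit 1; enqueue 3 → queue [15, 7, 16, 2, 14, 6, 5, 3]
Visit 15 → queue [7, 16, 2, 14, 6, 5, 3]
Visit 7 → queue [16, 2, 14, 6, 5, 3]
Visit 16 → queue [2, 14, 6, 5, 3]
Visit 2 → queue [14, 6, 5, 3]
Visit 14; enqueue 12 → queue [6, 5, 3, 12]
Visit 6 → queue [5, 3, 12]
Visit 5 → queue [3, 12]
Visit 3 → queue [12]
Visit 12 → queue []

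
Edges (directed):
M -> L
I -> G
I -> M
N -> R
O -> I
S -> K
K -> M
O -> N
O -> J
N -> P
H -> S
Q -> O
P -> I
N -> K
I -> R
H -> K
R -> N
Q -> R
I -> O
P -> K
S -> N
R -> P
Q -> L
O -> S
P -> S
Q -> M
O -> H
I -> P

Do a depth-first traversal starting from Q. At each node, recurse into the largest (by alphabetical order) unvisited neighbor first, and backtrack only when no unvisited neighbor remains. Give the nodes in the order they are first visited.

Visit Q
Q → R
R → P
P → S
S → N
N → K
K → M
M → L
P → I
I → O
O → J
O → H
I → G

Q → R → P → S → N → K → M → L → I → O → J → H → G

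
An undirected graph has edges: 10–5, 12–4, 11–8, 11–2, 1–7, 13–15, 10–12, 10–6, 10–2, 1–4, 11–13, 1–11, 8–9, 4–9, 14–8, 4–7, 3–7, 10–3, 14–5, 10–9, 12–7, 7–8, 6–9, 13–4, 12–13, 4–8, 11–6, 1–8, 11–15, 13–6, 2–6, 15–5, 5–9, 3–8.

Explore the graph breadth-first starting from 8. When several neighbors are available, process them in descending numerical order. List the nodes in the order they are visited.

Visit 8; enqueue 14, 11, 9, 7, 4, 3, 1 → queue [14, 11, 9, 7, 4, 3, 1]
Visit 14; enqueue 5 → queue [11, 9, 7, 4, 3, 1, 5]
Visit 11; enqueue 15, 13, 6, 2 → queue [9, 7, 4, 3, 1, 5, 15, 13, 6, 2]
Visit 9; enqueue 10 → queue [7, 4, 3, 1, 5, 15, 13, 6, 2, 10]
Visit 7; enqueue 12 → queue [4, 3, 1, 5, 15, 13, 6, 2, 10, 12]
Visit 4 → queue [3, 1, 5, 15, 13, 6, 2, 10, 12]
Visit 3 → queue [1, 5, 15, 13, 6, 2, 10, 12]
Visit 1 → queue [5, 15, 13, 6, 2, 10, 12]
Visit 5 → queue [15, 13, 6, 2, 10, 12]
Visit 15 → queue [13, 6, 2, 10, 12]
Visit 13 → queue [6, 2, 10, 12]
Visit 6 → queue [2, 10, 12]
Visit 2 → queue [10, 12]
Visit 10 → queue [12]
Visit 12 → queue []

8, 14, 11, 9, 7, 4, 3, 1, 5, 15, 13, 6, 2, 10, 12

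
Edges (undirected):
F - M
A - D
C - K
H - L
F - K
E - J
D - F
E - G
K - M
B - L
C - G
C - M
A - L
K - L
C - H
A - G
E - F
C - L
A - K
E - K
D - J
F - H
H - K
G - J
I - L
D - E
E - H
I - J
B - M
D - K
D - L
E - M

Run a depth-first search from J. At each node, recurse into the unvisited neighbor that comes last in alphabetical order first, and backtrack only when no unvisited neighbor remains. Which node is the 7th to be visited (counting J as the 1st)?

Visit J
J → I
I → L
L → K
K → M
M → F
F → H
H → E
E → G
G → C
G → A
A → D
M → B

Visit order: J, I, L, K, M, F, H, E, G, C, A, D, B

H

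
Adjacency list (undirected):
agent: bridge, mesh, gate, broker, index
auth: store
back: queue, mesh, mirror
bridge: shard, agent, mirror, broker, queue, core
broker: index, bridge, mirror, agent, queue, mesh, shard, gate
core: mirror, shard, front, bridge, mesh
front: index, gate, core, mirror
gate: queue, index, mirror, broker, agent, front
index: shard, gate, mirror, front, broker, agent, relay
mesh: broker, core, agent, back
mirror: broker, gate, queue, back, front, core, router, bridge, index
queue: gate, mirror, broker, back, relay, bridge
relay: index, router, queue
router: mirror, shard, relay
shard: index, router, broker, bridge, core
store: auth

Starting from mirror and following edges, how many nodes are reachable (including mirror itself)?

14

BFS from mirror visits: mirror, broker, gate, queue, back, front, core, router, bridge, index, agent, mesh, shard, relay
Reachable nodes: 14 of 16 total.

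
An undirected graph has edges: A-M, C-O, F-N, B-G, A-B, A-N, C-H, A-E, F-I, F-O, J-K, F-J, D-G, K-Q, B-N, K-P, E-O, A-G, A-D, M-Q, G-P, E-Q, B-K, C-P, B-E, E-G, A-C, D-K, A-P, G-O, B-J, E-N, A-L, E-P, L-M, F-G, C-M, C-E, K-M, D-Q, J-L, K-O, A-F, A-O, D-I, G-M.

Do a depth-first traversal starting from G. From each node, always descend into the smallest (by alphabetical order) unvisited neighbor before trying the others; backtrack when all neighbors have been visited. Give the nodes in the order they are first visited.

Visit G
G → A
A → B
B → E
E → C
C → H
C → M
M → K
K → D
D → I
I → F
F → J
J → L
F → N
F → O
D → Q
K → P

G, A, B, E, C, H, M, K, D, I, F, J, L, N, O, Q, P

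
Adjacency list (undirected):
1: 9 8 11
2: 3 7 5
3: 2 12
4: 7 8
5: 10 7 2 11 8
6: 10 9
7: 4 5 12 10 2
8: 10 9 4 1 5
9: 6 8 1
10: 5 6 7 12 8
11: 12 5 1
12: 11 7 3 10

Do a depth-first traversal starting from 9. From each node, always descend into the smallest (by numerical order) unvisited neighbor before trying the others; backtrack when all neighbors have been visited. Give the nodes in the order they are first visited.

9, 1, 8, 4, 7, 2, 3, 12, 10, 5, 11, 6

Visit 9
9 → 1
1 → 8
8 → 4
4 → 7
7 → 2
2 → 3
3 → 12
12 → 10
10 → 5
5 → 11
10 → 6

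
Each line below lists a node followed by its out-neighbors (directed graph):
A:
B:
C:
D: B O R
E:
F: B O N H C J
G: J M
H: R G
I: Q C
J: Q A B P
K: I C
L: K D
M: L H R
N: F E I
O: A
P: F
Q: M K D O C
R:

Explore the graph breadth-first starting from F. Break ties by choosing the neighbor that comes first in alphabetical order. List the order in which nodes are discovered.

Visit F; enqueue B, C, H, J, N, O → queue [B, C, H, J, N, O]
Visit B → queue [C, H, J, N, O]
Visit C → queue [H, J, N, O]
Visit H; enqueue G, R → queue [J, N, O, G, R]
Visit J; enqueue A, P, Q → queue [N, O, G, R, A, P, Q]
Visit N; enqueue E, I → queue [O, G, R, A, P, Q, E, I]
Visit O → queue [G, R, A, P, Q, E, I]
Visit G; enqueue M → queue [R, A, P, Q, E, I, M]
Visit R → queue [A, P, Q, E, I, M]
Visit A → queue [P, Q, E, I, M]
Visit P → queue [Q, E, I, M]
Visit Q; enqueue D, K → queue [E, I, M, D, K]
Visit E → queue [I, M, D, K]
Visit I → queue [M, D, K]
Visit M; enqueue L → queue [D, K, L]
Visit D → queue [K, L]
Visit K → queue [L]
Visit L → queue []

F -> B -> C -> H -> J -> N -> O -> G -> R -> A -> P -> Q -> E -> I -> M -> D -> K -> L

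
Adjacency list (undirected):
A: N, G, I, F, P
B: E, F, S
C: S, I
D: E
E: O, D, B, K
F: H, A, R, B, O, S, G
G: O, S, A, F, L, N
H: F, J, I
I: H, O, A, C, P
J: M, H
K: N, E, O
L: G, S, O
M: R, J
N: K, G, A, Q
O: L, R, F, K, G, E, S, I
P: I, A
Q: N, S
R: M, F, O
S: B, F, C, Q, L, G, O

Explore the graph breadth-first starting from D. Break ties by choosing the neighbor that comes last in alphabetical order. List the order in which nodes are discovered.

Visit D; enqueue E → queue [E]
Visit E; enqueue O, K, B → queue [O, K, B]
Visit O; enqueue S, R, L, I, G, F → queue [K, B, S, R, L, I, G, F]
Visit K; enqueue N → queue [B, S, R, L, I, G, F, N]
Visit B → queue [S, R, L, I, G, F, N]
Visit S; enqueue Q, C → queue [R, L, I, G, F, N, Q, C]
Visit R; enqueue M → queue [L, I, G, F, N, Q, C, M]
Visit L → queue [I, G, F, N, Q, C, M]
Visit I; enqueue P, H, A → queue [G, F, N, Q, C, M, P, H, A]
Visit G → queue [F, N, Q, C, M, P, H, A]
Visit F → queue [N, Q, C, M, P, H, A]
Visit N → queue [Q, C, M, P, H, A]
Visit Q → queue [C, M, P, H, A]
Visit C → queue [M, P, H, A]
Visit M; enqueue J → queue [P, H, A, J]
Visit P → queue [H, A, J]
Visit H → queue [A, J]
Visit A → queue [J]
Visit J → queue []

D E O K B S R L I G F N Q C M P H A J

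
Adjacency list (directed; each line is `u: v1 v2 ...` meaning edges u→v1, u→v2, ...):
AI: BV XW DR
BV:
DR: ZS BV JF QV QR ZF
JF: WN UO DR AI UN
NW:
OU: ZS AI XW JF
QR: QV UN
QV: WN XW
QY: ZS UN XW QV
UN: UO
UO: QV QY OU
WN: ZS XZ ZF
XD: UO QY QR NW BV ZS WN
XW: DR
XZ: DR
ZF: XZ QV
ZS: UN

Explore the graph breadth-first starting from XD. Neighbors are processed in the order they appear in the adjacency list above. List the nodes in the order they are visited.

XD, UO, QY, QR, NW, BV, ZS, WN, QV, OU, UN, XW, XZ, ZF, AI, JF, DR

Visit XD; enqueue UO, QY, QR, NW, BV, ZS, WN → queue [UO, QY, QR, NW, BV, ZS, WN]
Visit UO; enqueue QV, OU → queue [QY, QR, NW, BV, ZS, WN, QV, OU]
Visit QY; enqueue UN, XW → queue [QR, NW, BV, ZS, WN, QV, OU, UN, XW]
Visit QR → queue [NW, BV, ZS, WN, QV, OU, UN, XW]
Visit NW → queue [BV, ZS, WN, QV, OU, UN, XW]
Visit BV → queue [ZS, WN, QV, OU, UN, XW]
Visit ZS → queue [WN, QV, OU, UN, XW]
Visit WN; enqueue XZ, ZF → queue [QV, OU, UN, XW, XZ, ZF]
Visit QV → queue [OU, UN, XW, XZ, ZF]
Visit OU; enqueue AI, JF → queue [UN, XW, XZ, ZF, AI, JF]
Visit UN → queue [XW, XZ, ZF, AI, JF]
Visit XW; enqueue DR → queue [XZ, ZF, AI, JF, DR]
Visit XZ → queue [ZF, AI, JF, DR]
Visit ZF → queue [AI, JF, DR]
Visit AI → queue [JF, DR]
Visit JF → queue [DR]
Visit DR → queue []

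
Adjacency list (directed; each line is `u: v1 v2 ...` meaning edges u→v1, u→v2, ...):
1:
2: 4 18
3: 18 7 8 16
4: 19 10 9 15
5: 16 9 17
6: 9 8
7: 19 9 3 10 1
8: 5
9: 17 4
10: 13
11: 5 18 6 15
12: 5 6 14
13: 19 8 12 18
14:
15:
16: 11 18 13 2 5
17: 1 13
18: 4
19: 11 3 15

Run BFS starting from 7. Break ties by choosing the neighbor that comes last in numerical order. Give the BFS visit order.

Visit 7; enqueue 19, 10, 9, 3, 1 → queue [19, 10, 9, 3, 1]
Visit 19; enqueue 15, 11 → queue [10, 9, 3, 1, 15, 11]
Visit 10; enqueue 13 → queue [9, 3, 1, 15, 11, 13]
Visit 9; enqueue 17, 4 → queue [3, 1, 15, 11, 13, 17, 4]
Visit 3; enqueue 18, 16, 8 → queue [1, 15, 11, 13, 17, 4, 18, 16, 8]
Visit 1 → queue [15, 11, 13, 17, 4, 18, 16, 8]
Visit 15 → queue [11, 13, 17, 4, 18, 16, 8]
Visit 11; enqueue 6, 5 → queue [13, 17, 4, 18, 16, 8, 6, 5]
Visit 13; enqueue 12 → queue [17, 4, 18, 16, 8, 6, 5, 12]
Visit 17 → queue [4, 18, 16, 8, 6, 5, 12]
Visit 4 → queue [18, 16, 8, 6, 5, 12]
Visit 18 → queue [16, 8, 6, 5, 12]
Visit 16; enqueue 2 → queue [8, 6, 5, 12, 2]
Visit 8 → queue [6, 5, 12, 2]
Visit 6 → queue [5, 12, 2]
Visit 5 → queue [12, 2]
Visit 12; enqueue 14 → queue [2, 14]
Visit 2 → queue [14]
Visit 14 → queue []

7 -> 19 -> 10 -> 9 -> 3 -> 1 -> 15 -> 11 -> 13 -> 17 -> 4 -> 18 -> 16 -> 8 -> 6 -> 5 -> 12 -> 2 -> 14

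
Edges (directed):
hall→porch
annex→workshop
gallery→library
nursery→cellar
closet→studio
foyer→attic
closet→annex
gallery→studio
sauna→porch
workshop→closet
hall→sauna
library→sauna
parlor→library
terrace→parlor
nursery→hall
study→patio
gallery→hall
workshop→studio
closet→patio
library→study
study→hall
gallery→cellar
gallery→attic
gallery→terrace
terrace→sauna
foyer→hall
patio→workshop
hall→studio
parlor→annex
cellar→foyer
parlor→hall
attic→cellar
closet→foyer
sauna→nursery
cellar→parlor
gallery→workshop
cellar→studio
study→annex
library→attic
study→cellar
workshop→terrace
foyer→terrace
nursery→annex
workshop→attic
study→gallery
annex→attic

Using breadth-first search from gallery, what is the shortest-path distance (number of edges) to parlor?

Level 0: gallery
Level 1: attic, cellar, hall, library, studio, terrace, workshop
Level 2: closet, foyer, parlor, porch, sauna, study
Level 3: annex, nursery, patio
parlor first appears at level 2.

2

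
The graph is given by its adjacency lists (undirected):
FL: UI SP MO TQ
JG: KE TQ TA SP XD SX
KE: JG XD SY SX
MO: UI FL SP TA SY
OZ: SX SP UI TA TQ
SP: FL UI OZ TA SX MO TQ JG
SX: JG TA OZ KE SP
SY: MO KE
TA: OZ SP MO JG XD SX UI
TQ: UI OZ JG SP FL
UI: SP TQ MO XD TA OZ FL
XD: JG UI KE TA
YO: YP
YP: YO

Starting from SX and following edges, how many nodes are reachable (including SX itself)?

BFS from SX visits: SX, TA, SP, OZ, KE, JG, XD, UI, MO, TQ, FL, SY
Reachable nodes: 12 of 14 total.

12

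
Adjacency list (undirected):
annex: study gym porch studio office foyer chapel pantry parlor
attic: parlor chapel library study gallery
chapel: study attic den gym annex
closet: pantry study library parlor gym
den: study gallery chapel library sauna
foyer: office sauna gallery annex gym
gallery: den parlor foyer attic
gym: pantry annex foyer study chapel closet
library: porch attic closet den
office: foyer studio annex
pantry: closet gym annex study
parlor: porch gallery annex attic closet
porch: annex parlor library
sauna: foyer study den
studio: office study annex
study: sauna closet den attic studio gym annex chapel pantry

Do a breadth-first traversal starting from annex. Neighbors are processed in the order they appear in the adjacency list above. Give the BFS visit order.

annex, study, gym, porch, studio, office, foyer, chapel, pantry, parlor, sauna, closet, den, attic, library, gallery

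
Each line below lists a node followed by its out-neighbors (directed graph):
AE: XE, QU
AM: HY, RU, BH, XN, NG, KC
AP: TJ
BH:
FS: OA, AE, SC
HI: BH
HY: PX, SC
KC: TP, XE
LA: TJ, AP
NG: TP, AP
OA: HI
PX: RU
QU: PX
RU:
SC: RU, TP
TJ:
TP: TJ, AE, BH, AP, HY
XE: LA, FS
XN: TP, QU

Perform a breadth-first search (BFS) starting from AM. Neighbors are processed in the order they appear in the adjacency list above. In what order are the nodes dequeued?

AM HY RU BH XN NG KC PX SC TP QU AP XE TJ AE LA FS OA HI

Visit AM; enqueue HY, RU, BH, XN, NG, KC → queue [HY, RU, BH, XN, NG, KC]
Visit HY; enqueue PX, SC → queue [RU, BH, XN, NG, KC, PX, SC]
Visit RU → queue [BH, XN, NG, KC, PX, SC]
Visit BH → queue [XN, NG, KC, PX, SC]
Visit XN; enqueue TP, QU → queue [NG, KC, PX, SC, TP, QU]
Visit NG; enqueue AP → queue [KC, PX, SC, TP, QU, AP]
Visit KC; enqueue XE → queue [PX, SC, TP, QU, AP, XE]
Visit PX → queue [SC, TP, QU, AP, XE]
Visit SC → queue [TP, QU, AP, XE]
Visit TP; enqueue TJ, AE → queue [QU, AP, XE, TJ, AE]
Visit QU → queue [AP, XE, TJ, AE]
Visit AP → queue [XE, TJ, AE]
Visit XE; enqueue LA, FS → queue [TJ, AE, LA, FS]
Visit TJ → queue [AE, LA, FS]
Visit AE → queue [LA, FS]
Visit LA → queue [FS]
Visit FS; enqueue OA → queue [OA]
Visit OA; enqueue HI → queue [HI]
Visit HI → queue []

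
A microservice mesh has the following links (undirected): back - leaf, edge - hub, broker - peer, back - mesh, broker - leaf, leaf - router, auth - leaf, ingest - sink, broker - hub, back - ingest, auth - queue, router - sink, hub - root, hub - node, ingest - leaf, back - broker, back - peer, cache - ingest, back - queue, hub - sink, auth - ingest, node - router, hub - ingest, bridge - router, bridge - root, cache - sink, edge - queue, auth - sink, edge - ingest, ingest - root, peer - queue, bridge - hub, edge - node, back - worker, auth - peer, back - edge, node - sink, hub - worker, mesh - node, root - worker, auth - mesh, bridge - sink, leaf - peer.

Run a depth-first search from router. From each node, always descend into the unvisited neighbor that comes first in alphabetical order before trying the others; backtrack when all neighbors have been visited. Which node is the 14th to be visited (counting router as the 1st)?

Visit router
router → bridge
bridge → hub
hub → broker
broker → back
back → edge
edge → ingest
ingest → auth
auth → leaf
leaf → peer
peer → queue
auth → mesh
mesh → node
node → sink
sink → cache
ingest → root
root → worker

Visit order: router, bridge, hub, broker, back, edge, ingest, auth, leaf, peer, queue, mesh, node, sink, cache, root, worker

sink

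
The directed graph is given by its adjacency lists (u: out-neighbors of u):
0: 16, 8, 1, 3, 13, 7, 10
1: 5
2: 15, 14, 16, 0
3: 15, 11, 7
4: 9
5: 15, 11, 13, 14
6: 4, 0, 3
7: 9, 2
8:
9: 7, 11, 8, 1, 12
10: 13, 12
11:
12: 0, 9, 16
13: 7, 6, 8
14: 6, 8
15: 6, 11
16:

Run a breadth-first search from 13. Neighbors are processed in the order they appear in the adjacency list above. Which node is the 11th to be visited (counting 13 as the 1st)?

1

Visit 13; enqueue 7, 6, 8 → queue [7, 6, 8]
Visit 7; enqueue 9, 2 → queue [6, 8, 9, 2]
Visit 6; enqueue 4, 0, 3 → queue [8, 9, 2, 4, 0, 3]
Visit 8 → queue [9, 2, 4, 0, 3]
Visit 9; enqueue 11, 1, 12 → queue [2, 4, 0, 3, 11, 1, 12]
Visit 2; enqueue 15, 14, 16 → queue [4, 0, 3, 11, 1, 12, 15, 14, 16]
Visit 4 → queue [0, 3, 11, 1, 12, 15, 14, 16]
Visit 0; enqueue 10 → queue [3, 11, 1, 12, 15, 14, 16, 10]
Visit 3 → queue [11, 1, 12, 15, 14, 16, 10]
Visit 11 → queue [1, 12, 15, 14, 16, 10]
Visit 1; enqueue 5 → queue [12, 15, 14, 16, 10, 5]
Visit 12 → queue [15, 14, 16, 10, 5]
Visit 15 → queue [14, 16, 10, 5]
Visit 14 → queue [16, 10, 5]
Visit 16 → queue [10, 5]
Visit 10 → queue [5]
Visit 5 → queue []

Visit order: 13, 7, 6, 8, 9, 2, 4, 0, 3, 11, 1, 12, 15, 14, 16, 10, 5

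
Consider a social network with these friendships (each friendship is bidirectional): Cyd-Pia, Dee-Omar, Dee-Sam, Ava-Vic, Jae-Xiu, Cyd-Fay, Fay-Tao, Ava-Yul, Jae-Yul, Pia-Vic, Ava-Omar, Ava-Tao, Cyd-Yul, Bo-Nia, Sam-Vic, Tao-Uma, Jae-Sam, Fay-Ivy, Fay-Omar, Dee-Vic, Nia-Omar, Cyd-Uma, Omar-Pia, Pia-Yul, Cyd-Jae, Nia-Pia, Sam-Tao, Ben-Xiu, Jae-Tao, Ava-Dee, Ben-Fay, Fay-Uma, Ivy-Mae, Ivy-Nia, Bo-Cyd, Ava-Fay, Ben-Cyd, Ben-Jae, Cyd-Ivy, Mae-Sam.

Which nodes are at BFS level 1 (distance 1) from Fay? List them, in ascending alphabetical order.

Level 0: Fay
Level 1: Ava, Ben, Cyd, Ivy, Omar, Tao, Uma
Level 2: Bo, Dee, Jae, Mae, Nia, Pia, Sam, Vic, Xiu, Yul

Ava, Ben, Cyd, Ivy, Omar, Tao, Uma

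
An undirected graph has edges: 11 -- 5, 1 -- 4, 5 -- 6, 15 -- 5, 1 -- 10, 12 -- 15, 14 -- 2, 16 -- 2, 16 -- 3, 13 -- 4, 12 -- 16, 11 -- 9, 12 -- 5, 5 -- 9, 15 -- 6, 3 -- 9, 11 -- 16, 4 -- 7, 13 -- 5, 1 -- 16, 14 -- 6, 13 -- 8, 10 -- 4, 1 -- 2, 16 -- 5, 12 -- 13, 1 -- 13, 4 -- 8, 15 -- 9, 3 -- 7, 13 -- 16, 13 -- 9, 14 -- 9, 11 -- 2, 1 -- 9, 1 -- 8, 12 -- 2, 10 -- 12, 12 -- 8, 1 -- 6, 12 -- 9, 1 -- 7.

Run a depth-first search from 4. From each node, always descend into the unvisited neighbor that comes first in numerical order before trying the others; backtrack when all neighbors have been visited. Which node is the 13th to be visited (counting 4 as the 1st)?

8

Visit 4
4 → 1
1 → 2
2 → 11
11 → 5
5 → 6
6 → 14
14 → 9
9 → 3
3 → 7
3 → 16
16 → 12
12 → 8
8 → 13
12 → 10
12 → 15

Visit order: 4, 1, 2, 11, 5, 6, 14, 9, 3, 7, 16, 12, 8, 13, 10, 15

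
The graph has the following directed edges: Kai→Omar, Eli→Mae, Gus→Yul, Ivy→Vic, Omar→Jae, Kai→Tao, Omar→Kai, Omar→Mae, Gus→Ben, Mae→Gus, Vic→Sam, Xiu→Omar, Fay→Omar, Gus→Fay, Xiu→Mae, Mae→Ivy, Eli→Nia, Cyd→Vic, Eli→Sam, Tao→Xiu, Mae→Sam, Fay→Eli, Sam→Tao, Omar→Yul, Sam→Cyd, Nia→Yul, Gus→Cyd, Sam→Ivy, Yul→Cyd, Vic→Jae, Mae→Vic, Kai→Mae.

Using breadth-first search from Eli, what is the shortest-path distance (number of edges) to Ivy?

2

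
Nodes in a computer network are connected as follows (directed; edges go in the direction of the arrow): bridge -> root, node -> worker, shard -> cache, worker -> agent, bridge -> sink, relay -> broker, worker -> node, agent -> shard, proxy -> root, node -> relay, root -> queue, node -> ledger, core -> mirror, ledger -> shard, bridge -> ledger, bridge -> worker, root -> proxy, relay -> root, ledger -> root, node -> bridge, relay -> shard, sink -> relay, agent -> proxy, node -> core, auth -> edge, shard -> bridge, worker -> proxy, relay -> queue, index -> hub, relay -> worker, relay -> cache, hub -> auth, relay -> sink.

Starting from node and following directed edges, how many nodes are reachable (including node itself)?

15

BFS from node visits: node, bridge, core, ledger, relay, worker, root, sink, mirror, shard, broker, cache, queue, agent, proxy
Reachable nodes: 15 of 19 total.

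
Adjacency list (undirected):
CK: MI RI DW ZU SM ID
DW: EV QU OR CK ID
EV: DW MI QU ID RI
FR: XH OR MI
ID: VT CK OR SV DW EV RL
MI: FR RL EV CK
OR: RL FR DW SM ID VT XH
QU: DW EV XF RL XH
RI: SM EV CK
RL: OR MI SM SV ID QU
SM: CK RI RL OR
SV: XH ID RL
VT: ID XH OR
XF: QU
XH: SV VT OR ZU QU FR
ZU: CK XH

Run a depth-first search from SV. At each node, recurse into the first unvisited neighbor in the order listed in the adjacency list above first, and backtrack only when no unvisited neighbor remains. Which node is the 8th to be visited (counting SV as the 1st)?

OR

Visit SV
SV → XH
XH → VT
VT → ID
ID → CK
CK → MI
MI → FR
FR → OR
OR → RL
RL → SM
SM → RI
RI → EV
EV → DW
DW → QU
QU → XF
CK → ZU

Visit order: SV, XH, VT, ID, CK, MI, FR, OR, RL, SM, RI, EV, DW, QU, XF, ZU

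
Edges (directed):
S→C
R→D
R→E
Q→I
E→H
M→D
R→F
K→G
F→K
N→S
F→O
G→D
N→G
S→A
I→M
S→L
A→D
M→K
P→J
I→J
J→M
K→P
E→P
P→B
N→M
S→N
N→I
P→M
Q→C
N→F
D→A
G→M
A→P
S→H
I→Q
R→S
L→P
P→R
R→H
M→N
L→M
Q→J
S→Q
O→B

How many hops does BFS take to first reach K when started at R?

Level 0: R
Level 1: D, E, F, H, S
Level 2: A, C, K, L, N, O, P, Q
Level 3: B, G, I, J, M
K first appears at level 2.

2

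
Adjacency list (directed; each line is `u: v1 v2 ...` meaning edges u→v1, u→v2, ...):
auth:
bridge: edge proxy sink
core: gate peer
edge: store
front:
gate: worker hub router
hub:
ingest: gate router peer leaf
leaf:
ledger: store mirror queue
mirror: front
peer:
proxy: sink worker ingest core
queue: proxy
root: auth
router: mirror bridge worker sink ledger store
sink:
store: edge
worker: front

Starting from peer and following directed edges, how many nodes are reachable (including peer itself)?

BFS from peer visits: peer
Reachable nodes: 1 of 19 total.

1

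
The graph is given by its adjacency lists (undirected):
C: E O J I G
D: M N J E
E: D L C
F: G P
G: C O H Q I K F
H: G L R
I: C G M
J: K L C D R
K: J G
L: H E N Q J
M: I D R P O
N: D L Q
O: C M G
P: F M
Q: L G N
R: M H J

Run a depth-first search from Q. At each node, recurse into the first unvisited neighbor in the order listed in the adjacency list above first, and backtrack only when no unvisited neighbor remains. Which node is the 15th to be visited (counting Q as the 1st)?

O

Visit Q
Q → L
L → H
H → G
G → C
C → E
E → D
D → M
M → I
M → R
R → J
J → K
M → P
P → F
M → O
D → N

Visit order: Q, L, H, G, C, E, D, M, I, R, J, K, P, F, O, N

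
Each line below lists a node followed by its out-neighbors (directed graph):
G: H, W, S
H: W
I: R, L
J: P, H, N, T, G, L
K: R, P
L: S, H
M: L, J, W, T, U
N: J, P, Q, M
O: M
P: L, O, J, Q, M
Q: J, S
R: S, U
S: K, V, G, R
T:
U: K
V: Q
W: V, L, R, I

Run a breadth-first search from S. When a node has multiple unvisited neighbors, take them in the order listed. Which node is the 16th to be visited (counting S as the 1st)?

Visit S; enqueue K, V, G, R → queue [K, V, G, R]
Visit K; enqueue P → queue [V, G, R, P]
Visit V; enqueue Q → queue [G, R, P, Q]
Visit G; enqueue H, W → queue [R, P, Q, H, W]
Visit R; enqueue U → queue [P, Q, H, W, U]
Visit P; enqueue L, O, J, M → queue [Q, H, W, U, L, O, J, M]
Visit Q → queue [H, W, U, L, O, J, M]
Visit H → queue [W, U, L, O, J, M]
Visit W; enqueue I → queue [U, L, O, J, M, I]
Visit U → queue [L, O, J, M, I]
Visit L → queue [O, J, M, I]
Visit O → queue [J, M, I]
Visit J; enqueue N, T → queue [M, I, N, T]
Visit M → queue [I, N, T]
Visit I → queue [N, T]
Visit N → queue [T]
Visit T → queue []

Visit order: S, K, V, G, R, P, Q, H, W, U, L, O, J, M, I, N, T

N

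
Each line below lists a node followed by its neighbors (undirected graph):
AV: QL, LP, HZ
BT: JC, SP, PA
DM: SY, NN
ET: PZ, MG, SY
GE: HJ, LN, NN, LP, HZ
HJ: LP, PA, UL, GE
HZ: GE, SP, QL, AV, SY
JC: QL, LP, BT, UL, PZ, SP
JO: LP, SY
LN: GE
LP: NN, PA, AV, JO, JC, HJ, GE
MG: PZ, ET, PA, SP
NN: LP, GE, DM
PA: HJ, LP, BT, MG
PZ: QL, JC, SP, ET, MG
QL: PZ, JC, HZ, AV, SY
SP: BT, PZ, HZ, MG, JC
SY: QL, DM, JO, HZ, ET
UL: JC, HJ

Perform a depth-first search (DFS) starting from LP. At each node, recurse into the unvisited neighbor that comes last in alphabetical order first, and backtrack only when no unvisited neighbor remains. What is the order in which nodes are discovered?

Visit LP
LP → PA
PA → MG
MG → SP
SP → PZ
PZ → QL
QL → SY
SY → JO
SY → HZ
HZ → GE
GE → NN
NN → DM
GE → LN
GE → HJ
HJ → UL
UL → JC
JC → BT
HZ → AV
SY → ET

LP PA MG SP PZ QL SY JO HZ GE NN DM LN HJ UL JC BT AV ET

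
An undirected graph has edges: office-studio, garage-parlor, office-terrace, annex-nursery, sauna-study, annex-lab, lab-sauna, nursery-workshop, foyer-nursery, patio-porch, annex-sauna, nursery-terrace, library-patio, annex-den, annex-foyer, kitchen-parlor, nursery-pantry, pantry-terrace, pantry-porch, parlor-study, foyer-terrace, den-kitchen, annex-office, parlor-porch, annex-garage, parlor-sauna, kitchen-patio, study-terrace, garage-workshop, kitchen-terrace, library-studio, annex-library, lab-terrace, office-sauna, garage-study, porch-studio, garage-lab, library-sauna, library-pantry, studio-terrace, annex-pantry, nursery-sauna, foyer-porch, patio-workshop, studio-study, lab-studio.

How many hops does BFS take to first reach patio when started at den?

Level 0: den
Level 1: annex, kitchen
Level 2: foyer, garage, lab, library, nursery, office, pantry, parlor, patio, sauna, terrace
Level 3: porch, studio, study, workshop
patio first appears at level 2.

2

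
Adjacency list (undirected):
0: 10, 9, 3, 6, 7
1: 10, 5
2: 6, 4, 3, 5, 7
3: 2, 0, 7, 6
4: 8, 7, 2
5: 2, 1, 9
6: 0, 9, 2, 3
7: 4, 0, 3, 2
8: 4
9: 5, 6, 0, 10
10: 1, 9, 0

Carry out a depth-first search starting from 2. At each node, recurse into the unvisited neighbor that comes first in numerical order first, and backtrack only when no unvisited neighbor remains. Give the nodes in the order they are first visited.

Visit 2
2 → 3
3 → 0
0 → 6
6 → 9
9 → 5
5 → 1
1 → 10
0 → 7
7 → 4
4 → 8

2 -> 3 -> 0 -> 6 -> 9 -> 5 -> 1 -> 10 -> 7 -> 4 -> 8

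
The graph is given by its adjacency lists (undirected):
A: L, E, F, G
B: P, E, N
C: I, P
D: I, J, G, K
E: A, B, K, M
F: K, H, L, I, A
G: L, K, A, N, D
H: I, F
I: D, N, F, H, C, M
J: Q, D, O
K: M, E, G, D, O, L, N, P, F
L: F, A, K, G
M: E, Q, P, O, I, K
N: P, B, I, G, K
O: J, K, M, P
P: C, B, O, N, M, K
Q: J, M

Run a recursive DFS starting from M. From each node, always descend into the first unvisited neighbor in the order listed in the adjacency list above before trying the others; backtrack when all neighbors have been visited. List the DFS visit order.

M -> E -> A -> L -> F -> K -> G -> N -> P -> C -> I -> D -> J -> Q -> O -> H -> B

Visit M
M → E
E → A
A → L
L → F
F → K
K → G
G → N
N → P
P → C
C → I
I → D
D → J
J → Q
J → O
I → H
P → B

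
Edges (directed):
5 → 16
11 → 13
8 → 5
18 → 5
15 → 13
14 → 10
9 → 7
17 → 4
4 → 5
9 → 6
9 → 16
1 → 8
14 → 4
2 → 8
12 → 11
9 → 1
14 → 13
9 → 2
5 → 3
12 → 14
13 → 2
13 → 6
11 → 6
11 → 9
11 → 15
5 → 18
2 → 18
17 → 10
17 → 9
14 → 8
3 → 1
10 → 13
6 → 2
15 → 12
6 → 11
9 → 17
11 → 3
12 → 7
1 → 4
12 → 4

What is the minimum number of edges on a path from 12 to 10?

Level 0: 12
Level 1: 4, 7, 11, 14
Level 2: 3, 5, 6, 8, 9, 10, 13, 15
Level 3: 1, 2, 16, 17, 18
10 first appears at level 2.

2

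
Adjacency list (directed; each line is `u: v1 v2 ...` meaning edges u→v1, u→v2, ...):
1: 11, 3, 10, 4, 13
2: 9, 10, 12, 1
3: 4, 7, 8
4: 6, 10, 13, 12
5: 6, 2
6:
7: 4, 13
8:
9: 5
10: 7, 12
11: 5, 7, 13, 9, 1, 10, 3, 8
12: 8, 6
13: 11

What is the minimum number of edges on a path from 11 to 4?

2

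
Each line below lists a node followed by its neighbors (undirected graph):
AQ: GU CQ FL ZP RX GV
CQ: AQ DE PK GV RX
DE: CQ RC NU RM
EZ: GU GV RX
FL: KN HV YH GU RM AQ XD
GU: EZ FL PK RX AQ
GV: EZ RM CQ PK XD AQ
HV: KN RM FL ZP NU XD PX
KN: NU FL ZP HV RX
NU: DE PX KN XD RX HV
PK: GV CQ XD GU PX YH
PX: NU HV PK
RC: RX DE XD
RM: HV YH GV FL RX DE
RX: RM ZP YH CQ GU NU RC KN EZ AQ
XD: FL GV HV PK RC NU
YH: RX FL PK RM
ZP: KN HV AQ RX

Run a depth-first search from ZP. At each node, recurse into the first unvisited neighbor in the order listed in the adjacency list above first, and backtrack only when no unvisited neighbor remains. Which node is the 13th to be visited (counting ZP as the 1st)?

YH

Visit ZP
ZP → KN
KN → NU
NU → DE
DE → CQ
CQ → AQ
AQ → GU
GU → EZ
EZ → GV
GV → RM
RM → HV
HV → FL
FL → YH
YH → RX
RX → RC
RC → XD
XD → PK
PK → PX

Visit order: ZP, KN, NU, DE, CQ, AQ, GU, EZ, GV, RM, HV, FL, YH, RX, RC, XD, PK, PX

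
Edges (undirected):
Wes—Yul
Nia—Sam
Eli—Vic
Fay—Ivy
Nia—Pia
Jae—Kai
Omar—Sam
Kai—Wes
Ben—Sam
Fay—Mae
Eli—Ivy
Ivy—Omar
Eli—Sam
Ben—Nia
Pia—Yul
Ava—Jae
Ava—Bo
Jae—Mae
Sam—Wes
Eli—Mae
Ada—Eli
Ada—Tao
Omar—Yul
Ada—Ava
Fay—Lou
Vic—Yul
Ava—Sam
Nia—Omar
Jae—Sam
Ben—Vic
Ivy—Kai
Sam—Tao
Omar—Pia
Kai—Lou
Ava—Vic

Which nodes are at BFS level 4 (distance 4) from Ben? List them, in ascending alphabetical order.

Level 0: Ben
Level 1: Nia, Sam, Vic
Level 2: Ava, Eli, Jae, Omar, Pia, Tao, Wes, Yul
Level 3: Ada, Bo, Ivy, Kai, Mae
Level 4: Fay, Lou

Fay, Lou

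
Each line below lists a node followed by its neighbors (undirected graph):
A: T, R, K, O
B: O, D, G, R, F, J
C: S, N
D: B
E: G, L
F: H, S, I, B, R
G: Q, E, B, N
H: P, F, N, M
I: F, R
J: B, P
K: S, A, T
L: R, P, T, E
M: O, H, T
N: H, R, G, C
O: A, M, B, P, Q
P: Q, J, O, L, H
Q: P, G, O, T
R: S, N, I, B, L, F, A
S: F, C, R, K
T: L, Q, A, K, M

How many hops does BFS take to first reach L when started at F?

Level 0: F
Level 1: B, H, I, R, S
Level 2: A, C, D, G, J, K, L, M, N, O, P
Level 3: E, Q, T
L first appears at level 2.

2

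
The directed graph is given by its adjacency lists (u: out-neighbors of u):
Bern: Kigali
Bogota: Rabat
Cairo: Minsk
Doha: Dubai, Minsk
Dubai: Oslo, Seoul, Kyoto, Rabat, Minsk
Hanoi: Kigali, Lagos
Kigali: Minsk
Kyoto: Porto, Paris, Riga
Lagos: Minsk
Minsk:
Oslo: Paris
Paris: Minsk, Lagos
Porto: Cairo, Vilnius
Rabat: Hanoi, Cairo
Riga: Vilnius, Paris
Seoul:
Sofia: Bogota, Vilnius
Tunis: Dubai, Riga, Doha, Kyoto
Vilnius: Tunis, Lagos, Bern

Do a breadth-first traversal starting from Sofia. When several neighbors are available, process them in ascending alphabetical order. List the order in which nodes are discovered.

Visit Sofia; enqueue Bogota, Vilnius → queue [Bogota, Vilnius]
Visit Bogota; enqueue Rabat → queue [Vilnius, Rabat]
Visit Vilnius; enqueue Bern, Lagos, Tunis → queue [Rabat, Bern, Lagos, Tunis]
Visit Rabat; enqueue Cairo, Hanoi → queue [Bern, Lagos, Tunis, Cairo, Hanoi]
Visit Bern; enqueue Kigali → queue [Lagos, Tunis, Cairo, Hanoi, Kigali]
Visit Lagos; enqueue Minsk → queue [Tunis, Cairo, Hanoi, Kigali, Minsk]
Visit Tunis; enqueue Doha, Dubai, Kyoto, Riga → queue [Cairo, Hanoi, Kigali, Minsk, Doha, Dubai, Kyoto, Riga]
Visit Cairo → queue [Hanoi, Kigali, Minsk, Doha, Dubai, Kyoto, Riga]
Visit Hanoi → queue [Kigali, Minsk, Doha, Dubai, Kyoto, Riga]
Visit Kigali → queue [Minsk, Doha, Dubai, Kyoto, Riga]
Visit Minsk → queue [Doha, Dubai, Kyoto, Riga]
Visit Doha → queue [Dubai, Kyoto, Riga]
Visit Dubai; enqueue Oslo, Seoul → queue [Kyoto, Riga, Oslo, Seoul]
Visit Kyoto; enqueue Paris, Porto → queue [Riga, Oslo, Seoul, Paris, Porto]
Visit Riga → queue [Oslo, Seoul, Paris, Porto]
Visit Oslo → queue [Seoul, Paris, Porto]
Visit Seoul → queue [Paris, Porto]
Visit Paris → queue [Porto]
Visit Porto → queue []

Sofia → Bogota → Vilnius → Rabat → Bern → Lagos → Tunis → Cairo → Hanoi → Kigali → Minsk → Doha → Dubai → Kyoto → Riga → Oslo → Seoul → Paris → Porto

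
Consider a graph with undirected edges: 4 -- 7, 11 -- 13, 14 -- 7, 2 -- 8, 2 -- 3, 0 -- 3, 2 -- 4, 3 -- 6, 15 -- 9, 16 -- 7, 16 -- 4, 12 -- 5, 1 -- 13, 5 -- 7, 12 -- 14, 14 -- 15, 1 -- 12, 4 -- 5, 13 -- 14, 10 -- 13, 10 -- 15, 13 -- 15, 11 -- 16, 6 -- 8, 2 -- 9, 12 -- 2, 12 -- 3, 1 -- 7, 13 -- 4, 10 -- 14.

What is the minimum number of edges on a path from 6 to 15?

Level 0: 6
Level 1: 3, 8
Level 2: 0, 2, 12
Level 3: 1, 4, 5, 9, 14
Level 4: 7, 10, 13, 15, 16
Level 5: 11
15 first appears at level 4.

4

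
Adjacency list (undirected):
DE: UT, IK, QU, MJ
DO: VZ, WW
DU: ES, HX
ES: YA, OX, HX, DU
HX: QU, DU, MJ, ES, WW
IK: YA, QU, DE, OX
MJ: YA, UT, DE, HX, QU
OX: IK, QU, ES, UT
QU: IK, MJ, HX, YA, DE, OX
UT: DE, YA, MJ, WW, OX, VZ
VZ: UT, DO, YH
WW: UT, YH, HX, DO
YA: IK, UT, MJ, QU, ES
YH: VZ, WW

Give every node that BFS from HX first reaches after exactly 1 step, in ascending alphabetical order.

DU, ES, MJ, QU, WW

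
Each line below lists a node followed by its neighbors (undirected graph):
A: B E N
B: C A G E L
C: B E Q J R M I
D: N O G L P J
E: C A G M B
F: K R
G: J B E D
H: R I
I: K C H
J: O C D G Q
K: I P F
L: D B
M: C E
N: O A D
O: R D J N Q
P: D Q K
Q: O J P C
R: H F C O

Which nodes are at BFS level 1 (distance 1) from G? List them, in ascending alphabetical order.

B, D, E, J

Level 0: G
Level 1: B, D, E, J
Level 2: A, C, L, M, N, O, P, Q
Level 3: I, K, R
Level 4: F, H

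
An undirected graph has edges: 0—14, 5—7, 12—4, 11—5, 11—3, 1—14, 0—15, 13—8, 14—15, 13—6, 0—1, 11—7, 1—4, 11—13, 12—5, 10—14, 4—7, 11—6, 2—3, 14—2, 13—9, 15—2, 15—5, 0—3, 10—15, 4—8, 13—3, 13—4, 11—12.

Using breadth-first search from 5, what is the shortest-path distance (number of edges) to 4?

2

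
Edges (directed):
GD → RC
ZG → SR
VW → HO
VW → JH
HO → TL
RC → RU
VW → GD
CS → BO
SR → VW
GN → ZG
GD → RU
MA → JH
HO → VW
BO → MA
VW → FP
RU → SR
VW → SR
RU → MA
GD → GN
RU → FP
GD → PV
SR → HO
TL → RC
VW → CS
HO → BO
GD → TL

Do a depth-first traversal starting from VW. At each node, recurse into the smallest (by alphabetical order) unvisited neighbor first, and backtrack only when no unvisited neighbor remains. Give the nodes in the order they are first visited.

Visit VW
VW → CS
CS → BO
BO → MA
MA → JH
VW → FP
VW → GD
GD → GN
GN → ZG
ZG → SR
SR → HO
HO → TL
TL → RC
RC → RU
GD → PV

VW → CS → BO → MA → JH → FP → GD → GN → ZG → SR → HO → TL → RC → RU → PV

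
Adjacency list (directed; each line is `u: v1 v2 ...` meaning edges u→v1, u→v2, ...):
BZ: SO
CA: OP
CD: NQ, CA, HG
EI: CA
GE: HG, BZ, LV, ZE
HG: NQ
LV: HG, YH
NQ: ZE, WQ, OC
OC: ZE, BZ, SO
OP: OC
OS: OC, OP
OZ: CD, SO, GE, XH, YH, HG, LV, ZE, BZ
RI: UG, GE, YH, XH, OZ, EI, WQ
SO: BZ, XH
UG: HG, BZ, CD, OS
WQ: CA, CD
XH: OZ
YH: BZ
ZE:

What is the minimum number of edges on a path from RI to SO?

2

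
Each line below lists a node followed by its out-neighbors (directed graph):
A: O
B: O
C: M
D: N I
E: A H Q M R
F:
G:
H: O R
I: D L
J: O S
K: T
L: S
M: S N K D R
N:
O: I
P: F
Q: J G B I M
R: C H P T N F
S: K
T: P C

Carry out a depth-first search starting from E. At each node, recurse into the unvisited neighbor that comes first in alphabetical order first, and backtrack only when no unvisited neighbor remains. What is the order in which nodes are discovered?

E A O I D N L S K T C M R F H P Q B G J

Visit E
E → A
A → O
O → I
I → D
D → N
I → L
L → S
S → K
K → T
T → C
C → M
M → R
R → F
R → H
R → P
E → Q
Q → B
Q → G
Q → J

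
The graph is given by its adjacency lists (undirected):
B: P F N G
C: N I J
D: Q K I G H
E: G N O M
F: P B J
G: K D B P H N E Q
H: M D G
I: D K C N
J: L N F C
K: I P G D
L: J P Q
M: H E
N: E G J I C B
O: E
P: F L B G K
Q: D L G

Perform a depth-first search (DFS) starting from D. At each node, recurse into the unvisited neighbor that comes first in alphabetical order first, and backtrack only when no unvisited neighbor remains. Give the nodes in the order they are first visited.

D, G, B, F, J, C, I, K, P, L, Q, N, E, M, H, O

Visit D
D → G
G → B
B → F
F → J
J → C
C → I
I → K
K → P
P → L
L → Q
I → N
N → E
E → M
M → H
E → O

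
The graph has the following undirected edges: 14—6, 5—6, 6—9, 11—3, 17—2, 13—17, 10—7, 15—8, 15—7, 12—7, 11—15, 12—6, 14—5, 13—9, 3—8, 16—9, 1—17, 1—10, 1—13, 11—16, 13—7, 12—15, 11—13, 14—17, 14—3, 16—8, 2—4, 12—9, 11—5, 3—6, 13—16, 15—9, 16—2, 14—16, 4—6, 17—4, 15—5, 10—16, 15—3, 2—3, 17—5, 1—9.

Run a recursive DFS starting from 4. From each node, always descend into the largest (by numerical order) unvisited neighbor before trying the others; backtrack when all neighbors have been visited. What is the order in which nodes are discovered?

Visit 4
4 → 17
17 → 14
14 → 16
16 → 13
13 → 11
11 → 15
15 → 12
12 → 9
9 → 6
6 → 5
6 → 3
3 → 8
3 → 2
9 → 1
1 → 10
10 → 7

4 → 17 → 14 → 16 → 13 → 11 → 15 → 12 → 9 → 6 → 5 → 3 → 8 → 2 → 1 → 10 → 7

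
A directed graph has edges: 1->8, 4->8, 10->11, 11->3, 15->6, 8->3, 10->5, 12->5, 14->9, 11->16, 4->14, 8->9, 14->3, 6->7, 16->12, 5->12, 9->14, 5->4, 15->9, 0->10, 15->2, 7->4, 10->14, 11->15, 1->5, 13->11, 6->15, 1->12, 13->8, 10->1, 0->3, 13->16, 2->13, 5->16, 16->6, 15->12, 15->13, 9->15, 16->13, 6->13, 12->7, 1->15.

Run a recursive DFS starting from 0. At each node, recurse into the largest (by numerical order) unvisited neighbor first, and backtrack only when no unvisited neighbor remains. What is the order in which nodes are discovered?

0, 10, 14, 9, 15, 13, 16, 12, 7, 4, 8, 3, 5, 6, 11, 2, 1

Visit 0
0 → 10
10 → 14
14 → 9
9 → 15
15 → 13
13 → 16
16 → 12
12 → 7
7 → 4
4 → 8
8 → 3
12 → 5
16 → 6
13 → 11
15 → 2
10 → 1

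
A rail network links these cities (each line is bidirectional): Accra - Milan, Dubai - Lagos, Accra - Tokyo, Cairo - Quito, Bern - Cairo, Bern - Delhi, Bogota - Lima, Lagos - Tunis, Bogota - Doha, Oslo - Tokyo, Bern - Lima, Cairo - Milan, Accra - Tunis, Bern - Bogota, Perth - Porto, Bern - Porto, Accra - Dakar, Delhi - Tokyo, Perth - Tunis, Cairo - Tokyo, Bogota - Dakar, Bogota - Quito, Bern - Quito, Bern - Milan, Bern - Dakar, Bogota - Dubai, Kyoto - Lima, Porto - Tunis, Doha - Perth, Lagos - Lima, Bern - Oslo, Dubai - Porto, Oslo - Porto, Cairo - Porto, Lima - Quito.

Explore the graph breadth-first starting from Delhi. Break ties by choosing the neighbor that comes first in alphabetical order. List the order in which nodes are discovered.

Visit Delhi; enqueue Bern, Tokyo → queue [Bern, Tokyo]
Visit Bern; enqueue Bogota, Cairo, Dakar, Lima, Milan, Oslo, Porto, Quito → queue [Tokyo, Bogota, Cairo, Dakar, Lima, Milan, Oslo, Porto, Quito]
Visit Tokyo; enqueue Accra → queue [Bogota, Cairo, Dakar, Lima, Milan, Oslo, Porto, Quito, Accra]
Visit Bogota; enqueue Doha, Dubai → queue [Cairo, Dakar, Lima, Milan, Oslo, Porto, Quito, Accra, Doha, Dubai]
Visit Cairo → queue [Dakar, Lima, Milan, Oslo, Porto, Quito, Accra, Doha, Dubai]
Visit Dakar → queue [Lima, Milan, Oslo, Porto, Quito, Accra, Doha, Dubai]
Visit Lima; enqueue Kyoto, Lagos → queue [Milan, Oslo, Porto, Quito, Accra, Doha, Dubai, Kyoto, Lagos]
Visit Milan → queue [Oslo, Porto, Quito, Accra, Doha, Dubai, Kyoto, Lagos]
Visit Oslo → queue [Porto, Quito, Accra, Doha, Dubai, Kyoto, Lagos]
Visit Porto; enqueue Perth, Tunis → queue [Quito, Accra, Doha, Dubai, Kyoto, Lagos, Perth, Tunis]
Visit Quito → queue [Accra, Doha, Dubai, Kyoto, Lagos, Perth, Tunis]
Visit Accra → queue [Doha, Dubai, Kyoto, Lagos, Perth, Tunis]
Visit Doha → queue [Dubai, Kyoto, Lagos, Perth, Tunis]
Visit Dubai → queue [Kyoto, Lagos, Perth, Tunis]
Visit Kyoto → queue [Lagos, Perth, Tunis]
Visit Lagos → queue [Perth, Tunis]
Visit Perth → queue [Tunis]
Visit Tunis → queue []

Delhi, Bern, Tokyo, Bogota, Cairo, Dakar, Lima, Milan, Oslo, Porto, Quito, Accra, Doha, Dubai, Kyoto, Lagos, Perth, Tunis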